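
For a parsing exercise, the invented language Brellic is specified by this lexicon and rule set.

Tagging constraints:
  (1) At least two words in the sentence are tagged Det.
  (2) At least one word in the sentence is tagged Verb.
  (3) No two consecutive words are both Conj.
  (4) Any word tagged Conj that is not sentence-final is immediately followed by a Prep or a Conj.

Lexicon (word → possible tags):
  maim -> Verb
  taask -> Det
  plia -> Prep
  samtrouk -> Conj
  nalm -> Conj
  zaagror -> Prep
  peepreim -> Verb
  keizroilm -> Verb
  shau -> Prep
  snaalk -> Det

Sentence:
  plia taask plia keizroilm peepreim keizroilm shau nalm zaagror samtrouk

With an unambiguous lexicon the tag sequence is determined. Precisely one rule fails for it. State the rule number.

Fixed tagging: Prep Det Prep Verb Verb Verb Prep Conj Prep Conj.
Checking each rule: R1 ✗, R2 ✓, R3 ✓, R4 ✓.
Only rule 1 fails.

1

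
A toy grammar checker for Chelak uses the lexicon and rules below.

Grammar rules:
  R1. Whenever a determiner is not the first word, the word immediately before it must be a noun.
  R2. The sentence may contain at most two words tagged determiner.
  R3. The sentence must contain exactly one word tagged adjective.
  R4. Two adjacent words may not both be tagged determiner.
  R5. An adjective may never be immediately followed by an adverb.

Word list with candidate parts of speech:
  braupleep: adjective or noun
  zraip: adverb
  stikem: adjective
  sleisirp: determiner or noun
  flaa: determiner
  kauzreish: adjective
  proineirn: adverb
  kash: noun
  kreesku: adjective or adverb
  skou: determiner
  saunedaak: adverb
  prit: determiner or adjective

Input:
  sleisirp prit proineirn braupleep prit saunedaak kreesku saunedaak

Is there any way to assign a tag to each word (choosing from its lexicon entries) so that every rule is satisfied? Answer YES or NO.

NO

Candidates per position — 1:sleisirp {determiner,noun}; 2:prit {determiner,adjective}; 3:proineirn {adverb}; 4:braupleep {adjective,noun}; 5:prit {determiner,adjective}; 6:saunedaak {adverb}; 7:kreesku {adjective,adverb}; 8:saunedaak {adverb}.
Every candidate sequence violates at least one rule; no consistent tagging exists.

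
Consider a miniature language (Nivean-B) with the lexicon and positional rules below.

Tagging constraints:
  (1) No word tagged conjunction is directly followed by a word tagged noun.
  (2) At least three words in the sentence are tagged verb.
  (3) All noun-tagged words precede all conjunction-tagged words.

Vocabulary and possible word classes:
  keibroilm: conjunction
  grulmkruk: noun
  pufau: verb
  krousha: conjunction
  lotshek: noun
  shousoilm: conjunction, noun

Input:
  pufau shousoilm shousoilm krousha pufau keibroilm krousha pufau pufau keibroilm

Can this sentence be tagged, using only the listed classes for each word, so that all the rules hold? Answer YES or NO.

Candidates per position — 1:pufau {verb}; 2:shousoilm {conjunction,noun}; 3:shousoilm {conjunction,noun}; 4:krousha {conjunction}; 5:pufau {verb}; 6:keibroilm {conjunction}; 7:krousha {conjunction}; 8:pufau {verb}; 9:pufau {verb}; 10:keibroilm {conjunction}.
One satisfying assignment: verb conjunction conjunction conjunction verb conjunction conjunction verb verb conjunction.
Check: rule 1 ok; rule 2 ok; rule 3 ok.

YES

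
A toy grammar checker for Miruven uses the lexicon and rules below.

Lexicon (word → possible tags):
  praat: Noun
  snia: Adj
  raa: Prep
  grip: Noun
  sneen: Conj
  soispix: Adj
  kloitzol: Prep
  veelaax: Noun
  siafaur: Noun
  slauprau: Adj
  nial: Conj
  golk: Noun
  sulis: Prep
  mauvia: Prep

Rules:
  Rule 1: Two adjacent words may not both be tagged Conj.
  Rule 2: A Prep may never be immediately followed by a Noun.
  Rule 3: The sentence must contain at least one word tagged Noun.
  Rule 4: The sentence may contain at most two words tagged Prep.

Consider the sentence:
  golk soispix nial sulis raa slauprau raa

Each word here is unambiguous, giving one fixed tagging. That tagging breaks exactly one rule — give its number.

4

Fixed tagging: Noun Adj Conj Prep Prep Adj Prep.
Rule check: R1 holds, R2 holds, R3 holds, R4 violated.
Only rule 4 fails.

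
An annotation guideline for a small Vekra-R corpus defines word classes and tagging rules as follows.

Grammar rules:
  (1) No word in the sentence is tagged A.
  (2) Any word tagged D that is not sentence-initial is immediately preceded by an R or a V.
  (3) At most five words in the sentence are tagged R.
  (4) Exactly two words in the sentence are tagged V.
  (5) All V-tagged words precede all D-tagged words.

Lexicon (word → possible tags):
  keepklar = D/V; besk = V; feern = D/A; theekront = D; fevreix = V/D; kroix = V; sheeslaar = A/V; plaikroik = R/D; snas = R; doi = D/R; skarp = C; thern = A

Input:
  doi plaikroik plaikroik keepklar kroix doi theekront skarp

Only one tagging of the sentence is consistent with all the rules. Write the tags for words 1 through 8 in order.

Candidates per position — 1:doi {D,R}; 2:plaikroik {R,D}; 3:plaikroik {R,D}; 4:keepklar {D,V}; 5:kroix {V}; 6:doi {D,R}; 7:theekront {D}; 8:skarp {C}.
At position 1, choosing D makes rule 5 impossible to satisfy; hence R.
At position 2, choosing D makes rule 5 impossible to satisfy; hence R.
At position 3, choosing D makes rule 5 impossible to satisfy; hence R.
At position 4, choosing D makes rule 4 impossible to satisfy; hence V.
At position 6, choosing D makes rule 2 impossible to satisfy; hence R.
That leaves exactly one tagging: R R R V V R D C.
Checking: rule 1 holds; rule 2 holds; rule 3 holds; rule 4 holds; rule 5 holds.

R R R V V R D C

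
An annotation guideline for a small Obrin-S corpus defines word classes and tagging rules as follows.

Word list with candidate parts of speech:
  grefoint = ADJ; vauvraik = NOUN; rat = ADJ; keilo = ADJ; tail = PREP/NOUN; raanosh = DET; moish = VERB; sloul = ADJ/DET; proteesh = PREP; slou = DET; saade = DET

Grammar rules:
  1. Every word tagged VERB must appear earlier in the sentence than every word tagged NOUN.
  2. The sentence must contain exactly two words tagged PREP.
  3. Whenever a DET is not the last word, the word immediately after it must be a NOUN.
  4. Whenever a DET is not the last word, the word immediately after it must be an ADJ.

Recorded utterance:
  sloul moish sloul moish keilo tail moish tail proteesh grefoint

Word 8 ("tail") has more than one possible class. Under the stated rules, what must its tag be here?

NOUN

Candidates per position — 1:sloul {ADJ,DET}; 2:moish {VERB}; 3:sloul {ADJ,DET}; 4:moish {VERB}; 5:keilo {ADJ}; 6:tail {PREP,NOUN}; 7:moish {VERB}; 8:tail {PREP,NOUN}; 9:proteesh {PREP}; 10:grefoint {ADJ}.
If word 1 were DET, no tagging could satisfy rule 3; so word 1 is ADJ.
If word 3 were DET, no tagging could satisfy rule 3; so word 3 is ADJ.
If word 6 were NOUN, no tagging could satisfy rule 1; so word 6 is PREP.
If word 8 were PREP, no tagging could satisfy rule 2; so word 8 is NOUN.
The unique satisfying tagging is: ADJ VERB ADJ VERB ADJ PREP VERB NOUN PREP ADJ.
Verifying each rule — rule 1 ok; rule 2 ok; rule 3 ok; rule 4 ok.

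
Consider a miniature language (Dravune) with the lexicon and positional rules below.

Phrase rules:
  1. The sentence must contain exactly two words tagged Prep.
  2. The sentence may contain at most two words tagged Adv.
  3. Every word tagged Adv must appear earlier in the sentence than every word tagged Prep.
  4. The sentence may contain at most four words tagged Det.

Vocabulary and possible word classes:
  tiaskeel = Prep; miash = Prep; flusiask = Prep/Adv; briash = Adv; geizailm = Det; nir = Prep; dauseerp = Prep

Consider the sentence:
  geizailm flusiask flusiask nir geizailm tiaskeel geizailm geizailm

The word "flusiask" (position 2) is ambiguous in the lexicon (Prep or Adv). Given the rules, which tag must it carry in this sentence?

Adv

Candidates per position — 1:geizailm {Det}; 2:flusiask {Prep,Adv}; 3:flusiask {Prep,Adv}; 4:nir {Prep}; 5:geizailm {Det}; 6:tiaskeel {Prep}; 7:geizailm {Det}; 8:geizailm {Det}.
Word 2 cannot be Prep — rule 1 would then fail for every completion. It is Adv.
Word 3 cannot be Prep — rule 1 would then fail for every completion. It is Adv.
The only consistent sequence is: Det Adv Adv Prep Det Prep Det Det.
Rule-by-rule: rule 1 ok; rule 2 ok; rule 3 ok; rule 4 ok.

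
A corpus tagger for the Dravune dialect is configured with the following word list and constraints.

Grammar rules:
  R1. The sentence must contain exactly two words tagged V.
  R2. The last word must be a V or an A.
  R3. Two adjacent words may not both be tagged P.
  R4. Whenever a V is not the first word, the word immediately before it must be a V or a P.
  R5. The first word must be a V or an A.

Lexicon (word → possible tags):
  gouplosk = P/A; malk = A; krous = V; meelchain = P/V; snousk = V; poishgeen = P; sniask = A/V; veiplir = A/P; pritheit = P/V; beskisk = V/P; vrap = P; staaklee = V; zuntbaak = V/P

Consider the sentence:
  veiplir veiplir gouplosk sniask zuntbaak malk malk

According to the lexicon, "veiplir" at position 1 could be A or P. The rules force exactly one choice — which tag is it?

Candidates per position — 1:veiplir {A,P}; 2:veiplir {A,P}; 3:gouplosk {P,A}; 4:sniask {A,V}; 5:zuntbaak {V,P}; 6:malk {A}; 7:malk {A}.
Word 1 cannot be P — rule 5 would then fail for every completion. It is A.
Word 4 cannot be A — rule 1 would then fail for every completion. It is V.
Word 5 cannot be P — rule 1 would then fail for every completion. It is V.
Word 3 cannot be A — rule 4 would then fail for every completion. It is P.
Word 2 cannot be P — rule 3 would then fail for every completion. It is A.
The unique satisfying tagging is: A A P V V A A.
Checking: rule 1 holds; rule 2 holds; rule 3 holds; rule 4 holds; rule 5 holds.

A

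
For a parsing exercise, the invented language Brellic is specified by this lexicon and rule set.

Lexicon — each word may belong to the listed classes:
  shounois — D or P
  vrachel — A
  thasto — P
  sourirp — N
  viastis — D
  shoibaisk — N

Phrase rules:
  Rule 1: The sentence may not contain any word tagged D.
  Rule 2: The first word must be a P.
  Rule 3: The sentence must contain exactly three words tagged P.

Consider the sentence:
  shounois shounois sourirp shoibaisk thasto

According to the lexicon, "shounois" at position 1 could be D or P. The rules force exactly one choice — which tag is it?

P

Candidates per position — 1:shounois {D,P}; 2:shounois {D,P}; 3:sourirp {N}; 4:shoibaisk {N}; 5:thasto {P}.
At position 1, choosing D makes rule 1 impossible to satisfy; hence P.
At position 2, choosing D makes rule 1 impossible to satisfy; hence P.
That leaves exactly one tagging: P P N N P.
Rule-by-rule: rule 1 ✓; rule 2 ✓; rule 3 ✓.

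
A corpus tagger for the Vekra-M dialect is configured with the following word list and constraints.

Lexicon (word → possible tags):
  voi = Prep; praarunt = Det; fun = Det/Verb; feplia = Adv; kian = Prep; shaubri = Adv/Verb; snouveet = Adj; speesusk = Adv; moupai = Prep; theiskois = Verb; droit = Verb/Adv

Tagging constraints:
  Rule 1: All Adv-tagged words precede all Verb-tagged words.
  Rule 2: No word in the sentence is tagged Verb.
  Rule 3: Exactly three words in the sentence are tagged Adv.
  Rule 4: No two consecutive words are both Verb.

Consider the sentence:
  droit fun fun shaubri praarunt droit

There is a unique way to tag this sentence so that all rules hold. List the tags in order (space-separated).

Candidates per position — 1:droit {Verb,Adv}; 2:fun {Det,Verb}; 3:fun {Det,Verb}; 4:shaubri {Adv,Verb}; 5:praarunt {Det}; 6:droit {Verb,Adv}.
Position 1: Verb is ruled out by rule 2; that leaves Adv.
Position 2: Verb is ruled out by rule 2; that leaves Det.
Position 3: Verb is ruled out by rule 2; that leaves Det.
Position 4: Verb is ruled out by rule 2; that leaves Adv.
Position 6: Verb is ruled out by rule 2; that leaves Adv.
That leaves exactly one tagging: Adv Det Det Adv Det Adv.
Checking: rule 1 holds; rule 2 holds; rule 3 holds; rule 4 holds.

Adv Det Det Adv Det Adv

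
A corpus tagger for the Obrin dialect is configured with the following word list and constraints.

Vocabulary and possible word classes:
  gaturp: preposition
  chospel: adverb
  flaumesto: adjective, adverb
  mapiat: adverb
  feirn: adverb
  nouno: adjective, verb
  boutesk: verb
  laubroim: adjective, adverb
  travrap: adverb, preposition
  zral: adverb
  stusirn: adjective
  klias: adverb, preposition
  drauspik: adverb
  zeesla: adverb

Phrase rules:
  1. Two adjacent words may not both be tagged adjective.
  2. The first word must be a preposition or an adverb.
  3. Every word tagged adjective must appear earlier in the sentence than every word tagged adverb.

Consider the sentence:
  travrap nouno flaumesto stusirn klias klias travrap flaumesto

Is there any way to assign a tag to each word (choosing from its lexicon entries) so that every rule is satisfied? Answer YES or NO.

NO

Candidates per position — 1:travrap {adverb,preposition}; 2:nouno {adjective,verb}; 3:flaumesto {adjective,adverb}; 4:stusirn {adjective}; 5:klias {adverb,preposition}; 6:klias {adverb,preposition}; 7:travrap {adverb,preposition}; 8:flaumesto {adjective,adverb}.
Every candidate sequence violates at least one rule; no consistent tagging exists.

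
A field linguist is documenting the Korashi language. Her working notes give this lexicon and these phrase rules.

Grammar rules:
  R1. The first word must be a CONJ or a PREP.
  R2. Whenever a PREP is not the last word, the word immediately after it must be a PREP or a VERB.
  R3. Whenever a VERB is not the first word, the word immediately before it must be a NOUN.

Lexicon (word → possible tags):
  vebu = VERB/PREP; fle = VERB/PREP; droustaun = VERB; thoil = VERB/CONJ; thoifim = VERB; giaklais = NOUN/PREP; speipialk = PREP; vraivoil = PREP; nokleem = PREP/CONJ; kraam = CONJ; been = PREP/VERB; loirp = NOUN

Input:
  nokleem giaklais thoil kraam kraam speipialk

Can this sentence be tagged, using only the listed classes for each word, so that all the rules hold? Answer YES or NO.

Candidates per position — 1:nokleem {PREP,CONJ}; 2:giaklais {NOUN,PREP}; 3:thoil {VERB,CONJ}; 4:kraam {CONJ}; 5:kraam {CONJ}; 6:speipialk {PREP}.
One satisfying assignment: CONJ NOUN VERB CONJ CONJ PREP.
Check: rule 1 ✓; rule 2 ✓; rule 3 ✓.

YES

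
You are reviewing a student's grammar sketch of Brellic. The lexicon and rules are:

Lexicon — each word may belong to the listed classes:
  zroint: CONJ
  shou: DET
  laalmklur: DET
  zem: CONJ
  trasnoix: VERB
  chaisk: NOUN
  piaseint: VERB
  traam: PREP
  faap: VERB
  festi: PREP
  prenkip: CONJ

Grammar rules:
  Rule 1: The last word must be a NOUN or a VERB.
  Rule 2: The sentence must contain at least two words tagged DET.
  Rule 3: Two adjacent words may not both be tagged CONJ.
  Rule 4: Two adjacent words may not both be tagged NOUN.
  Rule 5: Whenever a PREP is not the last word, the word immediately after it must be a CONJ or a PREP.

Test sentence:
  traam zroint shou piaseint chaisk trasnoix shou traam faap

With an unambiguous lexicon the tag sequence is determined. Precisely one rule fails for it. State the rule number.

5

Fixed tagging: PREP CONJ DET VERB NOUN VERB DET PREP VERB.
Rule check: R1 pass, R2 pass, R3 pass, R4 pass, R5 fail.
Only rule 5 fails.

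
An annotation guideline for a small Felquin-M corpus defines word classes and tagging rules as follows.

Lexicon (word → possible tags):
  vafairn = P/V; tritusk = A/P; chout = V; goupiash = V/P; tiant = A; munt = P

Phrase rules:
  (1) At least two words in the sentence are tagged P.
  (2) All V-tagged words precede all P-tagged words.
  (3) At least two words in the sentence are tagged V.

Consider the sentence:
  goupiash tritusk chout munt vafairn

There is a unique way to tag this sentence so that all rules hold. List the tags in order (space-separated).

Candidates per position — 1:goupiash {V,P}; 2:tritusk {A,P}; 3:chout {V}; 4:munt {P}; 5:vafairn {P,V}.
If word 1 were P, no tagging could satisfy rule 2; so word 1 is V.
If word 2 were P, no tagging could satisfy rule 2; so word 2 is A.
If word 5 were V, no tagging could satisfy rule 1; so word 5 is P.
So the tagging must be: V A V P P.
Rule-by-rule: rule 1 ✓; rule 2 ✓; rule 3 ✓.

V A V P P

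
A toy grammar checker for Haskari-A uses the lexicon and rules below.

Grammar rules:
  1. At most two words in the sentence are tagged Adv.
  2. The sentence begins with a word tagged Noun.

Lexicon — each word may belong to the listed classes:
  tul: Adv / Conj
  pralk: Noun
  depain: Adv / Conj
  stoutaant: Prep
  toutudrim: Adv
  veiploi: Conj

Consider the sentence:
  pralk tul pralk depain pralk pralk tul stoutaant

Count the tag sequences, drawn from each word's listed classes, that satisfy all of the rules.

Candidates per position — 1:pralk {Noun}; 2:tul {Adv,Conj}; 3:pralk {Noun}; 4:depain {Adv,Conj}; 5:pralk {Noun}; 6:pralk {Noun}; 7:tul {Adv,Conj}; 8:stoutaant {Prep}.
There are 8 candidate sequences in total.
Checking each against the rules leaves 7 sequences.
Count = 7.

7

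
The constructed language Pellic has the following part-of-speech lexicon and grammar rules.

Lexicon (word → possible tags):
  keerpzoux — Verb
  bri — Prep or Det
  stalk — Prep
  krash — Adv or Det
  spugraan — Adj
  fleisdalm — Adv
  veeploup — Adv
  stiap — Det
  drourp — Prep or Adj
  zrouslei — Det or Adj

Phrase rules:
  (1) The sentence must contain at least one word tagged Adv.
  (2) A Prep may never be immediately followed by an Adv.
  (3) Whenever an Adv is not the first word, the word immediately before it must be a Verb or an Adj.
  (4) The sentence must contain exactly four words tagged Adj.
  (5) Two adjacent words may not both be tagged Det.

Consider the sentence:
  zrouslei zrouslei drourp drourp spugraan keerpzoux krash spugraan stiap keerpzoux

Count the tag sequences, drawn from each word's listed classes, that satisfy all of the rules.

5

Candidates per position — 1:zrouslei {Det,Adj}; 2:zrouslei {Det,Adj}; 3:drourp {Prep,Adj}; 4:drourp {Prep,Adj}; 5:spugraan {Adj}; 6:keerpzoux {Verb}; 7:krash {Adv,Det}; 8:spugraan {Adj}; 9:stiap {Det}; 10:keerpzoux {Verb}.
There are 32 candidate sequences in total.
The sequences that satisfy every rule: Det Adj Prep Adj Adj Verb Adv Adj Det Verb; Det Adj Adj Prep Adj Verb Adv Adj Det Verb; Adj Det Prep Adj Adj Verb Adv Adj Det Verb; Adj Det Adj Prep Adj Verb Adv Adj Det Verb; Adj Adj Prep Prep Adj Verb Adv Adj Det Verb.
Count = 5.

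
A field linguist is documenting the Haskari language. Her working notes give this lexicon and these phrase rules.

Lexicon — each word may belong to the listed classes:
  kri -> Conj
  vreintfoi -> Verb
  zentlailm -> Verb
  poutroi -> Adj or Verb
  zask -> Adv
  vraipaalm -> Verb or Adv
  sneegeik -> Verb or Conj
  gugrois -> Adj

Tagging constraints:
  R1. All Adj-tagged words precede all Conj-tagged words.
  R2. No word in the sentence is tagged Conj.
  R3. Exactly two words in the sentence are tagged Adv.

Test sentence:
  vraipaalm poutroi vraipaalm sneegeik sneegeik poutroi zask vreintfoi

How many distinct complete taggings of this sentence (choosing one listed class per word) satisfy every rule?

8

Candidates per position — 1:vraipaalm {Verb,Adv}; 2:poutroi {Adj,Verb}; 3:vraipaalm {Verb,Adv}; 4:sneegeik {Verb,Conj}; 5:sneegeik {Verb,Conj}; 6:poutroi {Adj,Verb}; 7:zask {Adv}; 8:vreintfoi {Verb}.
There are 64 candidate sequences in total.
Checking each against the rules leaves 8 sequences.
Count = 8.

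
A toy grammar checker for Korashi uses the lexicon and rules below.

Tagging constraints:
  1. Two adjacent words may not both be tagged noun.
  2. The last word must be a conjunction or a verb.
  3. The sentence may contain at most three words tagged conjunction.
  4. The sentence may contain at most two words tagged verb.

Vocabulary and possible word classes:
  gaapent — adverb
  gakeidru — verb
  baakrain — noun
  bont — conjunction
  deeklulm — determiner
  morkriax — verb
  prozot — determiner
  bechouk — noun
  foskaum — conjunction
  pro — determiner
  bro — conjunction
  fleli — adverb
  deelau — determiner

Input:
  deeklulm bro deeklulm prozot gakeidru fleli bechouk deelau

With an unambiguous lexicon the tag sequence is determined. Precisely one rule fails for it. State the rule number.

Fixed tagging: determiner conjunction determiner determiner verb adverb noun determiner.
Applying the rules: R1 holds, R2 violated, R3 holds, R4 holds.
Only rule 2 fails.

2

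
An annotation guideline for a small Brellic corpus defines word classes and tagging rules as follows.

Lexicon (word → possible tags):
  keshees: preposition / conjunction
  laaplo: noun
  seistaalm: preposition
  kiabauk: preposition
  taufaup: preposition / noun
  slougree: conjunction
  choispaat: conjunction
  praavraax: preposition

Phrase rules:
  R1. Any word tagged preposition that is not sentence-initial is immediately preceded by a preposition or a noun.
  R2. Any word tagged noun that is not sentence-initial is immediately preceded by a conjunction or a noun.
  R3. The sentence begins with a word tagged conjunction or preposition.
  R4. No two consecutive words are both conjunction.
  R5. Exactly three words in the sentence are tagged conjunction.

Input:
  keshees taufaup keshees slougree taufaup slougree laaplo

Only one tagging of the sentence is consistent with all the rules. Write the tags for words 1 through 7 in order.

conjunction noun preposition conjunction noun conjunction noun

Candidates per position — 1:keshees {preposition,conjunction}; 2:taufaup {preposition,noun}; 3:keshees {preposition,conjunction}; 4:slougree {conjunction}; 5:taufaup {preposition,noun}; 6:slougree {conjunction}; 7:laaplo {noun}.
At position 3, choosing conjunction makes rule 4 impossible to satisfy; hence preposition.
At position 5, choosing preposition makes rule 1 impossible to satisfy; hence noun.
At position 1, choosing preposition makes rule 5 impossible to satisfy; hence conjunction.
At position 2, choosing preposition makes rule 1 impossible to satisfy; hence noun.
The unique satisfying tagging is: conjunction noun preposition conjunction noun conjunction noun.
Checking: rule 1 satisfied; rule 2 satisfied; rule 3 satisfied; rule 4 satisfied; rule 5 satisfied.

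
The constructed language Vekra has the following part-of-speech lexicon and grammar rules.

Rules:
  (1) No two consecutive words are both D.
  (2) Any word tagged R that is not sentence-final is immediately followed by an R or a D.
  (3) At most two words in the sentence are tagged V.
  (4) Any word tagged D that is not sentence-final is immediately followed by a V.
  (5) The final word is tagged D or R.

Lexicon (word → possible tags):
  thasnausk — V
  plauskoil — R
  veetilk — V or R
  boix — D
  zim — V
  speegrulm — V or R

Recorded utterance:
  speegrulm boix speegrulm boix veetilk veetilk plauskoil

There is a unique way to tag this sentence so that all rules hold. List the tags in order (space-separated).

Candidates per position — 1:speegrulm {V,R}; 2:boix {D}; 3:speegrulm {V,R}; 4:boix {D}; 5:veetilk {V,R}; 6:veetilk {V,R}; 7:plauskoil {R}.
If word 3 were R, no tagging could satisfy rule 4; so word 3 is V.
If word 5 were R, no tagging could satisfy rule 4; so word 5 is V.
If word 6 were V, no tagging could satisfy rule 3; so word 6 is R.
If word 1 were V, no tagging could satisfy rule 3; so word 1 is R.
The unique satisfying tagging is: R D V D V R R.
Check: rule 1 satisfied; rule 2 satisfied; rule 3 satisfied; rule 4 satisfied; rule 5 satisfied.

R D V D V R R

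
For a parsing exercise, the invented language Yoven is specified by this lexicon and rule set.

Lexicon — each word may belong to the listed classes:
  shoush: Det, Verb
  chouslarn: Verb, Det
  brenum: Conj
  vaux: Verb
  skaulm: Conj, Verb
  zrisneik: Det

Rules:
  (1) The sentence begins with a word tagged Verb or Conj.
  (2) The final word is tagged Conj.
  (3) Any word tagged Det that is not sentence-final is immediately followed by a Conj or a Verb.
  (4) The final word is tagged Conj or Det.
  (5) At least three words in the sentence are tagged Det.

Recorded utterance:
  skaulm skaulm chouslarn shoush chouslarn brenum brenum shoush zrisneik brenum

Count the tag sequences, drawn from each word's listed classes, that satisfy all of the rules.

Candidates per position — 1:skaulm {Conj,Verb}; 2:skaulm {Conj,Verb}; 3:chouslarn {Verb,Det}; 4:shoush {Det,Verb}; 5:chouslarn {Verb,Det}; 6:brenum {Conj}; 7:brenum {Conj}; 8:shoush {Det,Verb}; 9:zrisneik {Det}; 10:brenum {Conj}.
There are 64 candidate sequences in total.
The sequences that satisfy every rule: Conj Conj Det Verb Det Conj Conj Verb Det Conj; Conj Verb Det Verb Det Conj Conj Verb Det Conj; Verb Conj Det Verb Det Conj Conj Verb Det Conj; Verb Verb Det Verb Det Conj Conj Verb Det Conj.
Count = 4.

4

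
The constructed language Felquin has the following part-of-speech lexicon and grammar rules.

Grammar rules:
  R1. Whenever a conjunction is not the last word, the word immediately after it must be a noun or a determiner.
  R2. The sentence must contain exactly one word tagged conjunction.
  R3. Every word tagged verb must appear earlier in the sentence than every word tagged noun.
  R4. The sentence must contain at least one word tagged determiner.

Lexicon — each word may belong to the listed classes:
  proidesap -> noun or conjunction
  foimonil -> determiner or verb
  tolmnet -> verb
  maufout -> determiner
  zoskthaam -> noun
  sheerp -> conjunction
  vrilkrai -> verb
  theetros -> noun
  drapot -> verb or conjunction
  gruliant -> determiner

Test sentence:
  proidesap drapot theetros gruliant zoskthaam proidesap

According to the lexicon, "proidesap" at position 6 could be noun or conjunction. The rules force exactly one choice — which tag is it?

Candidates per position — 1:proidesap {noun,conjunction}; 2:drapot {verb,conjunction}; 3:theetros {noun}; 4:gruliant {determiner}; 5:zoskthaam {noun}; 6:proidesap {noun,conjunction}.
Position 1: conjunction is ruled out by rule 1; that leaves noun.
Position 2: verb is ruled out by rule 3; that leaves conjunction.
Position 6: conjunction is ruled out by rule 2; that leaves noun.
So the tagging must be: noun conjunction noun determiner noun noun.
Verifying each rule — rule 1 ✓; rule 2 ✓; rule 3 ✓; rule 4 ✓.

noun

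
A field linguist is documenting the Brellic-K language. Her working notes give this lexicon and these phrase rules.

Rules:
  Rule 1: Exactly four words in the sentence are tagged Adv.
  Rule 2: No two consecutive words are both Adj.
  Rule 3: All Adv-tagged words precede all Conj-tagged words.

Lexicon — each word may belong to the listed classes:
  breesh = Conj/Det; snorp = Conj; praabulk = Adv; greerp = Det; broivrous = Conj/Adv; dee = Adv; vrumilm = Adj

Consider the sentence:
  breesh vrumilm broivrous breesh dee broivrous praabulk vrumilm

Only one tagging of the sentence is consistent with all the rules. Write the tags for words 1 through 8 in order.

Candidates per position — 1:breesh {Conj,Det}; 2:vrumilm {Adj}; 3:broivrous {Conj,Adv}; 4:breesh {Conj,Det}; 5:dee {Adv}; 6:broivrous {Conj,Adv}; 7:praabulk {Adv}; 8:vrumilm {Adj}.
At position 1, choosing Conj makes rule 3 impossible to satisfy; hence Det.
At position 3, choosing Conj makes rule 1 impossible to satisfy; hence Adv.
At position 4, choosing Conj makes rule 3 impossible to satisfy; hence Det.
At position 6, choosing Conj makes rule 1 impossible to satisfy; hence Adv.
The only consistent sequence is: Det Adj Adv Det Adv Adv Adv Adj.
Verifying each rule — rule 1 holds; rule 2 holds; rule 3 holds.

Det Adj Adv Det Adv Adv Adv Adj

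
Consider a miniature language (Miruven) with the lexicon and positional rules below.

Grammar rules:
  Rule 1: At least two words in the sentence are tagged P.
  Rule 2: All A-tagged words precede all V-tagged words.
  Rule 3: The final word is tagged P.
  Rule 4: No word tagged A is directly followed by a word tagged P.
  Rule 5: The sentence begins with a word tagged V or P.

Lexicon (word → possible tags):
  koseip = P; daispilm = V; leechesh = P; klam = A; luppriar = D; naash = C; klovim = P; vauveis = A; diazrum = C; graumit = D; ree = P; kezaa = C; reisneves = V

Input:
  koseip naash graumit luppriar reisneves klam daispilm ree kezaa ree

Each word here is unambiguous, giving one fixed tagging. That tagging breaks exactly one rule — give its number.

2

Fixed tagging: P C D D V A V P C P.
Checking each rule: R1 ok, R2 fails, R3 ok, R4 ok, R5 ok.
Only rule 2 fails.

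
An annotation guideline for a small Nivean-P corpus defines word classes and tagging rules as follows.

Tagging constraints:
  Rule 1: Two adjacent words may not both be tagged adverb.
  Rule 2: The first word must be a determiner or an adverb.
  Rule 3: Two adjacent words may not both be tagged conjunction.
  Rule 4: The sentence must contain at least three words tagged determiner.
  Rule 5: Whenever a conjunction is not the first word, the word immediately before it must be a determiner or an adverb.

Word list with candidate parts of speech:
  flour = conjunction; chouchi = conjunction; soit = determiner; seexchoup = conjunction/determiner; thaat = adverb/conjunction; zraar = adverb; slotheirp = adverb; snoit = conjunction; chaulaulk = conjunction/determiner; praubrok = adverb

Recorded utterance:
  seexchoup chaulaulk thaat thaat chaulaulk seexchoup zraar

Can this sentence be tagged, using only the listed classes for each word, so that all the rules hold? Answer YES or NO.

Candidates per position — 1:seexchoup {conjunction,determiner}; 2:chaulaulk {conjunction,determiner}; 3:thaat {adverb,conjunction}; 4:thaat {adverb,conjunction}; 5:chaulaulk {conjunction,determiner}; 6:seexchoup {conjunction,determiner}; 7:zraar {adverb}.
One satisfying assignment: determiner determiner conjunction adverb determiner determiner adverb.
Check: rule 1 satisfied; rule 2 satisfied; rule 3 satisfied; rule 4 satisfied; rule 5 satisfied.

YES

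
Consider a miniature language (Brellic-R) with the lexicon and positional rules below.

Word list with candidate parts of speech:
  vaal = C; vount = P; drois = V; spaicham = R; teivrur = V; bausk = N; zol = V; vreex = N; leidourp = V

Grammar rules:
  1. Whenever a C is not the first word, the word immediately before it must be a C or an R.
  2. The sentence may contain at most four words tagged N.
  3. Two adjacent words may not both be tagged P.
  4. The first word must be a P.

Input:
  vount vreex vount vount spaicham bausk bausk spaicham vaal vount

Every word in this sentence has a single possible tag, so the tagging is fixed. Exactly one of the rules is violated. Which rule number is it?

Fixed tagging: P N P P R N N R C P.
Rule check: R1 pass, R2 pass, R3 fail, R4 pass.
Only rule 3 fails.

3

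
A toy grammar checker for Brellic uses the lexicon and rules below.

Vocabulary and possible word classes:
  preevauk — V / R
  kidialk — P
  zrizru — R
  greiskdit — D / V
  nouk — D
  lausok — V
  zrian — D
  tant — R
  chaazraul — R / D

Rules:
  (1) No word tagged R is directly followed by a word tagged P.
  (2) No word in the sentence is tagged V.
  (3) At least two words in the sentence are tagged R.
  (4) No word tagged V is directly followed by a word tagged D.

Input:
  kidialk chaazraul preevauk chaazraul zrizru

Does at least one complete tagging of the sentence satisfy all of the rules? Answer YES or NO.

Candidates per position — 1:kidialk {P}; 2:chaazraul {R,D}; 3:preevauk {V,R}; 4:chaazraul {R,D}; 5:zrizru {R}.
One satisfying assignment: P D R R R.
Verifying each rule — rule 1 holds; rule 2 holds; rule 3 holds; rule 4 holds.

YES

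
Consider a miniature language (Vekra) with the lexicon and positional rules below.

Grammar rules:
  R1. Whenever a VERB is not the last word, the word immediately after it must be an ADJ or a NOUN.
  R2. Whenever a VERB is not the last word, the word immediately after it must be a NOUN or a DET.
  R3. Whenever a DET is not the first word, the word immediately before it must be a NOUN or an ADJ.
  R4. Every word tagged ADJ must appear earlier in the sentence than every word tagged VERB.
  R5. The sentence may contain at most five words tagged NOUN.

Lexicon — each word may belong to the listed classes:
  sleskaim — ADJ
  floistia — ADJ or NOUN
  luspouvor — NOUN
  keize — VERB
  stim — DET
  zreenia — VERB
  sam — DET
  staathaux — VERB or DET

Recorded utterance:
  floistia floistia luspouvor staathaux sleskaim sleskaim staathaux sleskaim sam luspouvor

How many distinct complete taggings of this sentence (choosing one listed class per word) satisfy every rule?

Candidates per position — 1:floistia {ADJ,NOUN}; 2:floistia {ADJ,NOUN}; 3:luspouvor {NOUN}; 4:staathaux {VERB,DET}; 5:sleskaim {ADJ}; 6:sleskaim {ADJ}; 7:staathaux {VERB,DET}; 8:sleskaim {ADJ}; 9:sam {DET}; 10:luspouvor {NOUN}.
There are 16 candidate sequences in total.
The sequences that satisfy every rule: ADJ ADJ NOUN DET ADJ ADJ DET ADJ DET NOUN; ADJ NOUN NOUN DET ADJ ADJ DET ADJ DET NOUN; NOUN ADJ NOUN DET ADJ ADJ DET ADJ DET NOUN; NOUN NOUN NOUN DET ADJ ADJ DET ADJ DET NOUN.
Count = 4.

4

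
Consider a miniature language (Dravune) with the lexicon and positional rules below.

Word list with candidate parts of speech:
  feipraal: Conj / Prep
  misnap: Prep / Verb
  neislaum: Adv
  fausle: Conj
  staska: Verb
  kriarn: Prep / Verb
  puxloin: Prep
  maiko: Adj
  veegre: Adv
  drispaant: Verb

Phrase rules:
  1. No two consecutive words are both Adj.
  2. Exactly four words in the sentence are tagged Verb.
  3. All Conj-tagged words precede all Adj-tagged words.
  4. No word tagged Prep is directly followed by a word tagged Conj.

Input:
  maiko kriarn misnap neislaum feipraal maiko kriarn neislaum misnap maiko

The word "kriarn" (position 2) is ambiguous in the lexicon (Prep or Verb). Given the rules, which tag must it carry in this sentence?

Verb

Candidates per position — 1:maiko {Adj}; 2:kriarn {Prep,Verb}; 3:misnap {Prep,Verb}; 4:neislaum {Adv}; 5:feipraal {Conj,Prep}; 6:maiko {Adj}; 7:kriarn {Prep,Verb}; 8:neislaum {Adv}; 9:misnap {Prep,Verb}; 10:maiko {Adj}.
At position 2, choosing Prep makes rule 2 impossible to satisfy; hence Verb.
At position 3, choosing Prep makes rule 2 impossible to satisfy; hence Verb.
At position 5, choosing Conj makes rule 3 impossible to satisfy; hence Prep.
At position 7, choosing Prep makes rule 2 impossible to satisfy; hence Verb.
At position 9, choosing Prep makes rule 2 impossible to satisfy; hence Verb.
The unique satisfying tagging is: Adj Verb Verb Adv Prep Adj Verb Adv Verb Adj.
Verifying each rule — rule 1 ✓; rule 2 ✓; rule 3 ✓; rule 4 ✓.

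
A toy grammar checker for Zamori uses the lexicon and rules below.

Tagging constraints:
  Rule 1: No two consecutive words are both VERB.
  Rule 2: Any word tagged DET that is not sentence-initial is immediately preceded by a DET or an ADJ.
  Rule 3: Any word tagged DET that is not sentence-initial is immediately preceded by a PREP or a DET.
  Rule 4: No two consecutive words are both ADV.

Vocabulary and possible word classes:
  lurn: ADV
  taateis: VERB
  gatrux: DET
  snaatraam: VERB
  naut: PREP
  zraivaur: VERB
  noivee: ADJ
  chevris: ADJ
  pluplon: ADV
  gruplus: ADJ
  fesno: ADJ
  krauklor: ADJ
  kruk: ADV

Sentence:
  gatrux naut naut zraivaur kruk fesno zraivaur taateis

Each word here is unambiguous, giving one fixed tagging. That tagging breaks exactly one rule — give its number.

1

Fixed tagging: DET PREP PREP VERB ADV ADJ VERB VERB.
Rule check: R1 fails, R2 ok, R3 ok, R4 ok.
Only rule 1 fails.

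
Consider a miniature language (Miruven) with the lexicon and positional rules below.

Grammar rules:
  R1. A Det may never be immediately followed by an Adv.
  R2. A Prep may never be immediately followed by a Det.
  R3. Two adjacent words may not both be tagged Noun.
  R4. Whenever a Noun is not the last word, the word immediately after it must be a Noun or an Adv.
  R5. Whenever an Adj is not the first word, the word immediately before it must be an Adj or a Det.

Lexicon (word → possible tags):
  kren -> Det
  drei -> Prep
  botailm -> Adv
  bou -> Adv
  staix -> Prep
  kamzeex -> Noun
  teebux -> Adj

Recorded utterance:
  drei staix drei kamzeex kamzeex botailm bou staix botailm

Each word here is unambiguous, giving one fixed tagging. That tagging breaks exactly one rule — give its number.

3

Fixed tagging: Prep Prep Prep Noun Noun Adv Adv Prep Adv.
Applying the rules: R1 pass, R2 pass, R3 fail, R4 pass, R5 pass.
Only rule 3 fails.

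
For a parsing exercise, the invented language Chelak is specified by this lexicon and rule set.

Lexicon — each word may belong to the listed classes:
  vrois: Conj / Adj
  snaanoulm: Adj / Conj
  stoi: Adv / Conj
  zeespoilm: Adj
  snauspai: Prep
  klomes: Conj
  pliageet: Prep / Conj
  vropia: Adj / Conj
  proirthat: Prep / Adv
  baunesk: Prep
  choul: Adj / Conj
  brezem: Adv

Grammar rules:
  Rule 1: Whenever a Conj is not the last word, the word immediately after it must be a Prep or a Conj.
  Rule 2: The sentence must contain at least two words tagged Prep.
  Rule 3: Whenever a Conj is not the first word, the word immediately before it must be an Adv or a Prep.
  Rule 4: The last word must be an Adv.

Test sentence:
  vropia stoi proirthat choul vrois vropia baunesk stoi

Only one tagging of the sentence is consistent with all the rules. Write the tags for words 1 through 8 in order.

Candidates per position — 1:vropia {Adj,Conj}; 2:stoi {Adv,Conj}; 3:proirthat {Prep,Adv}; 4:choul {Adj,Conj}; 5:vrois {Conj,Adj}; 6:vropia {Adj,Conj}; 7:baunesk {Prep}; 8:stoi {Adv,Conj}.
Position 2: tagging it Conj would leave rule 3 unsatisfiable, so it must be Adv.
Position 3: tagging it Adv would leave rule 2 unsatisfiable, so it must be Prep.
Position 5: tagging it Conj would leave rule 3 unsatisfiable, so it must be Adj.
Position 6: tagging it Conj would leave rule 3 unsatisfiable, so it must be Adj.
Position 8: tagging it Conj would leave rule 4 unsatisfiable, so it must be Adv.
Position 1: tagging it Conj would leave rule 1 unsatisfiable, so it must be Adj.
Position 4: tagging it Conj would leave rule 1 unsatisfiable, so it must be Adj.
The unique satisfying tagging is: Adj Adv Prep Adj Adj Adj Prep Adv.
Verifying each rule — rule 1 satisfied; rule 2 satisfied; rule 3 satisfied; rule 4 satisfied.

Adj Adv Prep Adj Adj Adj Prep Adv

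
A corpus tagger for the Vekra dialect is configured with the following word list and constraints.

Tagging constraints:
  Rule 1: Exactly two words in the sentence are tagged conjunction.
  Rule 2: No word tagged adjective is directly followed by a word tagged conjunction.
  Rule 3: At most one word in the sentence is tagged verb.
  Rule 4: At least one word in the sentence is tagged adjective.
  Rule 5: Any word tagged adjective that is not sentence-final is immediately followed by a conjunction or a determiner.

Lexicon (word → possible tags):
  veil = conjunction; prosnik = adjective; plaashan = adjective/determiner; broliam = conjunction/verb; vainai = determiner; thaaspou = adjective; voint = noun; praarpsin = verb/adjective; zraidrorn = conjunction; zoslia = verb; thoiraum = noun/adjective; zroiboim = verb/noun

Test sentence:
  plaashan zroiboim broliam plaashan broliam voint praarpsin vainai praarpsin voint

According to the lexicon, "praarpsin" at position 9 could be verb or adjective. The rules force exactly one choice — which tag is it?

Candidates per position — 1:plaashan {adjective,determiner}; 2:zroiboim {verb,noun}; 3:broliam {conjunction,verb}; 4:plaashan {adjective,determiner}; 5:broliam {conjunction,verb}; 6:voint {noun}; 7:praarpsin {verb,adjective}; 8:vainai {determiner}; 9:praarpsin {verb,adjective}; 10:voint {noun}.
At position 1, choosing adjective makes rule 5 impossible to satisfy; hence determiner.
At position 3, choosing verb makes rule 1 impossible to satisfy; hence conjunction.
At position 5, choosing verb makes rule 1 impossible to satisfy; hence conjunction.
At position 9, choosing adjective makes rule 5 impossible to satisfy; hence verb.
At position 2, choosing verb makes rule 3 impossible to satisfy; hence noun.
At position 4, choosing adjective makes rule 2 impossible to satisfy; hence determiner.
At position 7, choosing verb makes rule 3 impossible to satisfy; hence adjective.
So the tagging must be: determiner noun conjunction determiner conjunction noun adjective determiner verb noun.
Verifying each rule — rule 1 ✓; rule 2 ✓; rule 3 ✓; rule 4 ✓; rule 5 ✓.

verb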